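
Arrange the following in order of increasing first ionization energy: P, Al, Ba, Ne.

Ba < Al < P < Ne

Ne is in period 2, group 18; Al is in period 3, group 13; P is in period 3, group 15; Ba is in period 6, group 2.
Removing the outermost electron gets harder across a period and easier down a group.
Here both period and group differ, so the two effects have to be weighed against each other.
Al > Ba: relative to Ba, both the across-period and down-group shifts push Al's first ionization energy up.
P > Al: both are in period 3; the period trend gives P the larger value.
Ne > P: relative to P, both the across-period and down-group shifts push Ne's first ionization energy up.
Tabulated first ionization energy (kJ/mol): Ne 2081, Al 578, P 1012, Ba 503.
So from lowest to highest: Ba < Al < P < Ne.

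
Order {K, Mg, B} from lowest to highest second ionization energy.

The second ionization energy removes an electron from the +1 ion. For each element: K⁺ is the bare [Ar] core; Mg⁺ still has 1 valence electron; B⁺ still has 2 valence electrons.
Core electrons are held far more tightly than valence electrons, so K tops the IE_2 order.
Valence configurations: Mg⁺ [Ne]3s¹, B⁺ [He]2s².
The numbers (kJ/mol): K 3052, Mg 1451, B 2427.
Putting it together, IE_2: Mg < B < K.

Mg < B < K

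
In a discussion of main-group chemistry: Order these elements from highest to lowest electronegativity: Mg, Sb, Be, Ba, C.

C > Sb > Be > Mg > Ba

Smaller atoms with higher effective nuclear charge are more electronegative.
These span different periods and groups, so the two trends combine.
Mg > Ba: Mg sits above Ba in group 2, so the down-group effect alone puts Mg higher.
Be > Mg: they share group 2; the group trend gives Be the larger value.
Sb > Be: the two effects oppose for this pair; the across-period effect wins (2.05 vs 1.57).
C > Sb: period and group pull opposite ways; the down-group shift dominates (2.55 vs 2.05).
Tabulated electronegativity (Pauling): Be 1.57, C 2.55, Mg 1.31, Sb 2.05, Ba 0.89.
So from highest to lowest: C > Sb > Be > Mg > Ba.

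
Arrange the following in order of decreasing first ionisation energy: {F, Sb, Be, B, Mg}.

Across a period the outer electron is held more tightly (higher IE₁); down a group it sits in a higher shell, more shielded, and comes off more easily.
Here both period and group differ, so the two effects have to be weighed against each other.
B > Mg: relative to Mg, both the across-period and down-group shifts push B's first ionization energy up.
Sb > B: the two effects oppose for this pair; the across-period effect wins (831 vs 801 kJ/mol).
Be > Sb: period and group pull opposite ways; the down-group shift dominates (900 vs 831 kJ/mol).
F > Be: both are in period 2; the period trend gives F the larger value.
Note the exception: Be has a higher first ionization energy than B, contrary to the simple trend — removing B's lone 2p electron is easier than breaking Be's filled 2s².
Approximate values (kJ/mol): Be 900, B 801, F 1681, Mg 738, Sb 831.
So from highest to lowest: F > Be > Sb > B > Mg.

F, Be, Sb, B, Mg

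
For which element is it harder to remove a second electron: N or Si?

After 1 electron has been removed, what remains? N⁺ still has 4 valence electrons; Si⁺ still has 3 valence electrons.
All are still removing valence electrons, so compare the +1 ions as you would atoms: IE_2 generally rises across a period (higher Z_eff) and falls down a group (larger shell), subject to the usual subshell exceptions.
Valence configurations: N⁺ [He]2s²2p², Si⁺ [Ne]3s²3p¹.
The numbers (kJ/mol): N 2856, Si 1577.
So the second ionization energies run Si < N.

N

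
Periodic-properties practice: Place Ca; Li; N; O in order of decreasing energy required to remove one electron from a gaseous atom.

N > O > Ca > Li

Li is in period 2, group 1; N is in period 2, group 15; O is in period 2, group 16; Ca is in period 4, group 2.
Across a period the outer electron is held more tightly (higher IE₁); down a group it sits in a higher shell, more shielded, and comes off more easily.
These span different periods and groups, so the two trends combine.
Ca > Li: period and group pull opposite ways; the across-period shift dominates (590 vs 520 kJ/mol).
O > Ca: relative to Ca, both the across-period and down-group shifts push O's first ionization energy up.
N > O: this pair runs against the simple trend — see the exception note.
Note the exception: N has a higher first ionization energy than O, contrary to the simple trend — pairing an electron in O's 2p⁴ costs repulsion energy, so O ionizes more easily than half-filled N (2p³).
Approximate values (kJ/mol): Li 520, N 1402, O 1314, Ca 590.
So from highest to lowest: N > O > Ca > Li.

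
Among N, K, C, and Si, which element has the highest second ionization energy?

K

After 1 electron has been removed, what remains? N⁺ still has 4 valence electrons; K⁺ is the bare [Ar] core; C⁺ still has 3 valence electrons; Si⁺ still has 3 valence electrons.
Core electrons are held far more tightly than valence electrons, so K tops the IE_2 order.
Valence configurations: N⁺ [He]2s²2p², C⁺ [He]2s²2p¹, Si⁺ [Ne]3s²3p¹.
Tabulated IE_2 (kJ/mol): N 2856, K 3052, C 2353, Si 1577.
Putting it together, IE_2: Si < C < N < K.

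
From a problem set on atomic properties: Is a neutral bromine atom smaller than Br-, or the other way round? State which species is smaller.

Br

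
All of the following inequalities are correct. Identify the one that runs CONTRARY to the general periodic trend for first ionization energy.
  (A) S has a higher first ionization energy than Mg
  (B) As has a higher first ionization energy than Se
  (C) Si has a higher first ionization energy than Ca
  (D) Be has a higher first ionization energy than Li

(B)

The general trend: first ionization energy increases across a period and decreases down a group.
(A) S (period 3, group 16) vs Mg (period 3, group 2): the stated order agrees with the simple trend.
(B) As (period 4, group 15) vs Se (period 4, group 16): the stated order contradicts the simple trend.
(C) Si (period 3, group 14) vs Ca (period 4, group 2): the stated order agrees with the simple trend.
(D) Be (period 2, group 2) vs Li (period 2, group 1): the stated order agrees with the simple trend.
The exception is (B): Se (4p⁴) ionizes more easily than half-filled As (4p³).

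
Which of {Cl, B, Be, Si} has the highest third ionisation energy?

Be

IE_3 is the cost of taking one more electron from the +2 cation: Cl²⁺ still has 5 valence electrons; B²⁺ still has 1 valence electron; Be²⁺ is the bare [He] core; Si²⁺ still has 2 valence electrons.
Pulling an electron out of a noble-gas core costs far more than removing a remaining valence electron, so Be sits at the high end of IE_3.
Valence configurations: Cl²⁺ [Ne]3s²3p³, B²⁺ [He]2s¹, Si²⁺ [Ne]3s².
Approximate IE_3 values (kJ/mol): Cl 3822, B 3660, Be 14849, Si 3232.
Overall IE_3 order: Si < B < Cl < Be.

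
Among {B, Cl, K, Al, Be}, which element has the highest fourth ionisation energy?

The fourth ionization energy removes an electron from the +3 ion. For each element: B³⁺ is the bare [He] core; Cl³⁺ still has 4 valence electrons; K³⁺ is already 2 electrons into the core; Al³⁺ is the bare [Ne] core; Be³⁺ is already 1 electron into the core.
Breaking into a closed-shell core is much more expensive than removing a leftover valence electron — K, Al, Be and B have the largest IE_4 here.
The numbers (kJ/mol): B 25026, Cl 5159, K 5877, Al 11577, Be 21007.
Overall IE_4 order: Cl < K < Al < Be < B.

B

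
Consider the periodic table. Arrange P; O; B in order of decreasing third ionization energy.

O, B, P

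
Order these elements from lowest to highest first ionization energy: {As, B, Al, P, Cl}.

Al, B, As, P, Cl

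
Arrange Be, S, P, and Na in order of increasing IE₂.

Be < P < S < Na

IE_2 is the cost of taking one more electron from the +1 cation: Be⁺ still has 1 valence electron; S⁺ still has 5 valence electrons; P⁺ still has 4 valence electrons; Na⁺ is the bare [Ne] core.
Core electrons are held far more tightly than valence electrons, so Na tops the IE_2 order.
Valence configurations: Be⁺ [He]2s¹, S⁺ [Ne]3s²3p³, P⁺ [Ne]3s²3p².
Tabulated IE_2 (kJ/mol): Be 1757, S 2252, P 1907, Na 4562.
Putting it together, IE_2: Be < P < S < Na.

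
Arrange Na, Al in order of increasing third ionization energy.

Al, Na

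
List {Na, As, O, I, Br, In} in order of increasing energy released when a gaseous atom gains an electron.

In < Na < As < O < I < Br

O is in period 2, group 16; Na is in period 3, group 1; As is in period 4, group 15; Br is in period 4, group 17; In is in period 5, group 13; I is in period 5, group 17.
Atoms with high Z_eff and room in the valence shell (especially the halogens) have the most exothermic electron affinities.
These span different periods and groups, so the two trends combine.
Na > In: period and group pull opposite ways; the down-group shift dominates (53 vs 29 kJ/mol).
As > Na: period and group pull opposite ways; the across-period shift dominates (78 vs 53 kJ/mol).
O > As: both effects reinforce here, so O is clearly the higher of the two.
I > O: period and group pull opposite ways; the across-period shift dominates (295 vs 141 kJ/mol).
Br > I: Br sits above I in group 17, so the down-group effect alone puts Br higher.
Approximate values (kJ/mol): O 141, Na 53, As 78, Br 325, In 29, I 295.
So from lowest to highest: In < Na < As < O < I < Br.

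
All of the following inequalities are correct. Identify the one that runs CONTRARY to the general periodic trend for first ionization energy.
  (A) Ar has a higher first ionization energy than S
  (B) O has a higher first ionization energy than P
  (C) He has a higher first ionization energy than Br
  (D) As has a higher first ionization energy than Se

(D)

The general trend: first ionization energy increases across a period and decreases down a group.
(A) Ar (period 3, group 18) vs S (period 3, group 16): the stated order agrees with the simple trend.
(B) O (period 2, group 16) vs P (period 3, group 15): the stated order agrees with the simple trend.
(C) He (period 1, group 18) vs Br (period 4, group 17): the stated order agrees with the simple trend.
(D) As (period 4, group 15) vs Se (period 4, group 16): the stated order contradicts the simple trend.
The exception is (D): Se (4p⁴) ionizes more easily than half-filled As (4p³).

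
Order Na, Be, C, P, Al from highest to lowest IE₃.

Be > Na > C > P > Al

The third ionization energy removes an electron from the +2 ion. For each element: Na²⁺ is already 1 electron into the core; Be²⁺ is the bare [He] core; C²⁺ still has 2 valence electrons; P²⁺ still has 3 valence electrons; Al²⁺ still has 1 valence electron.
Core electrons are held far more tightly than valence electrons, so Na and Be top the IE_3 order.
Valence configurations: C²⁺ [He]2s², P²⁺ [Ne]3s²3p¹, Al²⁺ [Ne]3s¹.
Approximate IE_3 values (kJ/mol): Na 6910, Be 14849, C 4620, P 2914, Al 2745.
Hence IE_3: Al < P < C < Na < Be.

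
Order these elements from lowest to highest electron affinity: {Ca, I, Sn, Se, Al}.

Ca, Al, Sn, Se, I

Al is in period 3, group 13; Ca is in period 4, group 2; Se is in period 4, group 16; Sn is in period 5, group 14; I is in period 5, group 17.
Atoms with high Z_eff and room in the valence shell (especially the halogens) have the most exothermic electron affinities.
These span different periods and groups, so the two trends combine.
Al > Ca: relative to Ca, both the across-period and down-group shifts push Al's electron affinity up.
Sn > Al: the two effects oppose for this pair; the across-period effect wins (107 vs 42 kJ/mol).
Se > Sn: both effects reinforce here, so Se is clearly the higher of the two.
I > Se: the two effects oppose for this pair; the across-period effect wins (295 vs 195 kJ/mol).
For reference (kJ/mol): Al 42, Ca 2, Se 195, Sn 107, I 295.
So from lowest to highest: Ca < Al < Sn < Se < I.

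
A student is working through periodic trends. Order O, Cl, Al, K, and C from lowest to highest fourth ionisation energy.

Cl, K, C, O, Al

IE_4 is the cost of taking one more electron from the +3 cation: O³⁺ still has 3 valence electrons; Cl³⁺ still has 4 valence electrons; Al³⁺ is the bare [Ne] core; K³⁺ is already 2 electrons into the core; C³⁺ still has 1 valence electron.
Usually core removal costs more than valence removal, but here the competition is close: a tightly held n=2 valence electron can cost more to remove than an n=3 core electron, so the actual values have to decide it.
Valence configurations: O³⁺ [He]2s²2p¹, Cl³⁺ [Ne]3s²3p², C³⁺ [He]2s¹.
The numbers (kJ/mol): O 7469, Cl 5159, Al 11577, K 5877, C 6223.
Putting it together, IE_4: Cl < K < C < O < Al.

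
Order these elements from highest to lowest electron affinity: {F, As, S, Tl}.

EA tends to increase across a period and decrease down a group, though the pattern is less regular than for IE or radius.
Neither a single period nor a single group — weigh both effects.
As > Tl: both effects reinforce here, so As is clearly the higher of the two.
S > As: relative to As, both the across-period and down-group shifts push S's electron affinity up.
F > S: both effects reinforce here, so F is clearly the higher of the two.
Tabulated electron affinity (kJ/mol): F 328, S 200, As 78, Tl 19.
So from highest to lowest: F > S > As > Tl.

F > S > As > Tl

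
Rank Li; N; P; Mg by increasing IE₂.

After 1 electron has been removed, what remains? Li⁺ is the bare [He] core; N⁺ still has 4 valence electrons; P⁺ still has 4 valence electrons; Mg⁺ still has 1 valence electron.
Pulling an electron out of a noble-gas core costs far more than removing a remaining valence electron, so Li sits at the high end of IE_2.
Valence configurations: N⁺ [He]2s²2p², P⁺ [Ne]3s²3p², Mg⁺ [Ne]3s¹.
Approximate IE_2 values (kJ/mol): Li 7298, N 2856, P 1907, Mg 1451.
So the second ionization energies run Mg < P < N < Li.

Mg < P < N < Li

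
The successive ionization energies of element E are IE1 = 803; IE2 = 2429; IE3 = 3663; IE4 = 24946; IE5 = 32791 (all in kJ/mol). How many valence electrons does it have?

3

Look for the largest jump between consecutive ionization energies: IE4/IE3 ≈ 6.8, far larger than any earlier ratio.
That jump marks the point where a core electron is being removed. So the atom has 3 valence electrons.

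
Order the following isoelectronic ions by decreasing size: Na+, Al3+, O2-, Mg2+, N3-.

N3-, O2-, Na+, Mg2+, Al3+

All of these have 10 electrons, so size is governed by nuclear charge alone: the more protons, the stronger the pull on the same electron cloud, and the smaller the ion.
Nuclear charges: Al3+ (Z=13), Mg2+ (Z=12), Na+ (Z=11), O2- (Z=8), N3- (Z=7).
Largest to smallest: N3- > O2- > Na+ > Mg2+ > Al3+.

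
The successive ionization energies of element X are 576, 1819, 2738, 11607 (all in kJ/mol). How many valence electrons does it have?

3

Look for the largest jump between consecutive ionization energies: IE4/IE3 ≈ 4.2, far larger than any earlier ratio.
That jump marks the point where a core electron is being removed. So the atom has 3 valence electrons.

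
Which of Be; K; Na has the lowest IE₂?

Be

IE_2 is the cost of taking one more electron from the +1 cation: Be⁺ still has 1 valence electron; K⁺ is the bare [Ar] core; Na⁺ is the bare [Ne] core.
Pulling an electron out of a noble-gas core costs far more than removing a remaining valence electron, so K and Na sit at the high end of IE_2.
Approximate IE_2 values (kJ/mol): Be 1757, K 3052, Na 4562.
So the second ionization energies run Be < K < Na.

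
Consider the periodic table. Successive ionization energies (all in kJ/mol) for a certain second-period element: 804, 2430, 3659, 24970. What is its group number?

Group 13

Look for the largest jump between consecutive ionization energies: IE4/IE3 ≈ 6.8, far larger than any earlier ratio.
That jump marks the point where a core electron is being removed. So the atom has 3 valence electrons.
A main-group element with 3 valence electrons is in group 13.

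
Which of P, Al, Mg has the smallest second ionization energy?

Mg

IE_2 is the cost of taking one more electron from the +1 cation: P⁺ still has 4 valence electrons; Al⁺ still has 2 valence electrons; Mg⁺ still has 1 valence electron.
All are still removing valence electrons, so compare the +1 ions as you would atoms: IE_2 generally rises across a period (higher Z_eff) and falls down a group (larger shell), subject to the usual subshell exceptions.
Valence configurations: P⁺ [Ne]3s²3p², Al⁺ [Ne]3s², Mg⁺ [Ne]3s¹.
Approximate IE_2 values (kJ/mol): P 1907, Al 1817, Mg 1451.
Hence IE_2: Mg < Al < P.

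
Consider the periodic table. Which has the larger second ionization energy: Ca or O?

Consider each +1 ion: Ca⁺ still has 1 valence electron; O⁺ still has 5 valence electrons.
All are still removing valence electrons, so compare the +1 ions as you would atoms: IE_2 generally rises across a period (higher Z_eff) and falls down a group (larger shell), subject to the usual subshell exceptions.
Valence configurations: Ca⁺ [Ar]4s¹, O⁺ [He]2s²2p³.
Tabulated IE_2 (kJ/mol): Ca 1145, O 3388.
Overall IE_2 order: Ca < O.

O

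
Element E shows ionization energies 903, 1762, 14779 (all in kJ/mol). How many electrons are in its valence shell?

Look for the largest jump between consecutive ionization energies: IE3/IE2 ≈ 8.4, far larger than any earlier ratio.
That jump marks the point where a core electron is being removed. So the atom has 2 valence electrons.

2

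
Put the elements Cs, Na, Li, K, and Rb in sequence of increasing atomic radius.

Li is in period 2, group 1; Na is in period 3, group 1; K is in period 4, group 1; Rb is in period 5, group 1; Cs is in period 6, group 1.
Atomic radius shrinks across a period as nuclear charge pulls the same shell inward, and grows down a group as new shells are added.
All are in group 1, so atomic radius increases down the group.
So from smallest to largest: Li < Na < K < Rb < Cs.

Li < Na < K < Rb < Cs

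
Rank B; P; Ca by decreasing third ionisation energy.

Ca > B > P

Consider each +2 ion: B²⁺ still has 1 valence electron; P²⁺ still has 3 valence electrons; Ca²⁺ is the bare [Ar] core.
Breaking into a closed-shell core is much more expensive than removing a leftover valence electron — Ca has the largest IE_3 here.
Valence configurations: B²⁺ [He]2s¹, P²⁺ [Ne]3s²3p¹.
Tabulated IE_3 (kJ/mol): B 3660, P 2914, Ca 4912.
Putting it together, IE_3: P < B < Ca.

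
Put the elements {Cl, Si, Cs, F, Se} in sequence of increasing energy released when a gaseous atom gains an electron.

F is in period 2, group 17; Si is in period 3, group 14; Cl is in period 3, group 17; Se is in period 4, group 16; Cs is in period 6, group 1.
Atoms with high Z_eff and room in the valence shell (especially the halogens) have the most exothermic electron affinities.
These span different periods and groups, so the two trends combine.
Si > Cs: relative to Cs, both the across-period and down-group shifts push Si's electron affinity up.
Se > Si: period and group pull opposite ways; the across-period shift dominates (195 vs 134 kJ/mol).
F > Se: relative to Se, both the across-period and down-group shifts push F's electron affinity up.
Cl > F: this pair runs against the simple trend — see the exception note.
Note the exception: Cl has a higher electron affinity than F, contrary to the simple trend — F's small 2p subshell makes the incoming electron feel strong e⁻–e⁻ repulsion, so Cl actually releases more energy on gaining an electron.
For reference (kJ/mol): F 328, Si 134, Cl 349, Se 195, Cs 46.
So from lowest to highest: Cs < Si < Se < F < Cl.

Cs < Si < Se < F < Cl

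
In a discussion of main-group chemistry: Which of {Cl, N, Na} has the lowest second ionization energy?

Consider each +1 ion: Cl⁺ still has 6 valence electrons; N⁺ still has 4 valence electrons; Na⁺ is the bare [Ne] core.
Pulling an electron out of a noble-gas core costs far more than removing a remaining valence electron, so Na sits at the high end of IE_2.
Valence configurations: Cl⁺ [Ne]3s²3p⁴, N⁺ [He]2s²2p².
Approximate IE_2 values (kJ/mol): Cl 2298, N 2856, Na 4562.
So the second ionization energies run Cl < N < Na.

Cl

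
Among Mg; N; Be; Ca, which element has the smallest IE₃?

N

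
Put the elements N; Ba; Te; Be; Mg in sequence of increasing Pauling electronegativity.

Ba < Mg < Be < Te < N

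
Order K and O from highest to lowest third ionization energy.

IE_3 is the cost of taking one more electron from the +2 cation: K²⁺ is already 1 electron into the core; O²⁺ still has 4 valence electrons.
Usually core removal costs more than valence removal, but here the competition is close: a tightly held n=2 valence electron can cost more to remove than an n=3 core electron, so the actual values have to decide it.
The numbers (kJ/mol): K 4420, O 5300.
Hence IE_3: K < O.

O, K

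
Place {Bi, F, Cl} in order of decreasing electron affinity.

F is in period 2, group 17; Cl is in period 3, group 17; Bi is in period 6, group 15.
Electron affinity generally becomes more exothermic across a period toward the halogens and less exothermic down a group.
Neither a single period nor a single group — weigh both effects.
F > Bi: both effects reinforce here, so F is clearly the higher of the two.
Cl > F: this pair runs against the simple trend — see the exception note.
Note the exception: Cl has a higher electron affinity than F, contrary to the simple trend — F's small 2p subshell makes the incoming electron feel strong e⁻–e⁻ repulsion, so Cl actually releases more energy on gaining an electron.
Approximate values (kJ/mol): F 328, Cl 349, Bi 91.
So from highest to lowest: Cl > F > Bi.

Cl, F, Bi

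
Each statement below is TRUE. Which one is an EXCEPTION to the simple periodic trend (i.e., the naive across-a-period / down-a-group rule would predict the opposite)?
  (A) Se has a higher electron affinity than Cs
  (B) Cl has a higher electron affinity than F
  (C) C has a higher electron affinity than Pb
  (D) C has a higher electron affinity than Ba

The general trend: electron affinity increases across a period and decreases down a group.
(A) Se (period 4, group 16) vs Cs (period 6, group 1): the stated order agrees with the simple trend.
(B) Cl (period 3, group 17) vs F (period 2, group 17): the stated order contradicts the simple trend.
(C) C (period 2, group 14) vs Pb (period 6, group 14): the stated order agrees with the simple trend.
(D) C (period 2, group 14) vs Ba (period 6, group 2): the stated order agrees with the simple trend.
The exception is (B): F's small 2p subshell makes the incoming electron feel strong e⁻–e⁻ repulsion, so Cl actually releases more energy on gaining an electron.

(B)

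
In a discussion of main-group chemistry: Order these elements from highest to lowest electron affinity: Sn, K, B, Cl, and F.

Cl, F, Sn, K, B

B is in period 2, group 13; F is in period 2, group 17; Cl is in period 3, group 17; K is in period 4, group 1; Sn is in period 5, group 14.
Atoms with high Z_eff and room in the valence shell (especially the halogens) have the most exothermic electron affinities.
Neither a single period nor a single group — weigh both effects.
K > B: this pair runs against the simple trend — see the exception note.
Sn > K: the two effects oppose for this pair; the across-period effect wins (107 vs 48 kJ/mol).
F > Sn: relative to Sn, both the across-period and down-group shifts push F's electron affinity up.
Cl > F: this pair runs against the simple trend — see the exception note.
Note the exception: K has a higher electron affinity than B, contrary to the simple trend — B's ns²np¹ configuration gives only a small electron affinity — the sparsely filled np subshell binds an added electron weakly.
Note the exception: Cl has a higher electron affinity than F, contrary to the simple trend — F's small 2p subshell makes the incoming electron feel strong e⁻–e⁻ repulsion, so Cl actually releases more energy on gaining an electron.
Tabulated electron affinity (kJ/mol): B 27, F 328, Cl 349, K 48, Sn 107.
So from highest to lowest: Cl > F > Sn > K > B.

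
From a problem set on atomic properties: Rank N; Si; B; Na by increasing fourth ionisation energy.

Si, N, Na, B

After 3 electrons have been removed, what remains? N³⁺ still has 2 valence electrons; Si³⁺ still has 1 valence electron; B³⁺ is the bare [He] core; Na³⁺ is already 2 electrons into the core.
Pulling an electron out of a noble-gas core costs far more than removing a remaining valence electron, so Na and B sit at the high end of IE_4.
Valence configurations: N³⁺ [He]2s², Si³⁺ [Ne]3s¹.
Approximate IE_4 values (kJ/mol): N 7475, Si 4356, B 25026, Na 9543.
Hence IE_4: Si < N < Na < B.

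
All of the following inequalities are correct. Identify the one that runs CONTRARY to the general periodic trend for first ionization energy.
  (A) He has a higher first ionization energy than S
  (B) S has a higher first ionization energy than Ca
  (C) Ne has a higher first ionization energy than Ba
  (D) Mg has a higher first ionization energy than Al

(D)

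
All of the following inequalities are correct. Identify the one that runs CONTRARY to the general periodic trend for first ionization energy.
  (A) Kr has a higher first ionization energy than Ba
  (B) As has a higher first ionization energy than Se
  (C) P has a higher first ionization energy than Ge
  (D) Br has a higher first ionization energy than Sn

(B)

The general trend: first ionization energy increases across a period and decreases down a group.
(A) Kr (period 4, group 18) vs Ba (period 6, group 2): the stated order agrees with the simple trend.
(B) As (period 4, group 15) vs Se (period 4, group 16): the stated order contradicts the simple trend.
(C) P (period 3, group 15) vs Ge (period 4, group 14): the stated order agrees with the simple trend.
(D) Br (period 4, group 17) vs Sn (period 5, group 14): the stated order agrees with the simple trend.
The exception is (B): Se (4p⁴) ionizes more easily than half-filled As (4p³).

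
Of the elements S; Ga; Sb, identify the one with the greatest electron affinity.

S

S is in period 3, group 16; Ga is in period 4, group 13; Sb is in period 5, group 15.
Electron affinity generally becomes more exothermic across a period toward the halogens and less exothermic down a group.
Here both period and group differ, so the two effects have to be weighed against each other.
Sb > Ga: period and group pull opposite ways; the across-period shift dominates (103 vs 29 kJ/mol).
S > Sb: relative to Sb, both the across-period and down-group shifts push S's electron affinity up.
Tabulated electron affinity (kJ/mol): S 200, Ga 29, Sb 103.
The greatest electron affinity among these belongs to S.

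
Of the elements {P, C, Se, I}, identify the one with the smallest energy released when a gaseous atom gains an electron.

P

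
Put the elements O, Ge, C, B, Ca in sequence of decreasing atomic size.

B is in period 2, group 13; C is in period 2, group 14; O is in period 2, group 16; Ca is in period 4, group 2; Ge is in period 4, group 14.
Across a period the added protons contract the valence shell; down a group each new principal shell makes the atom larger.
Neither a single period nor a single group — weigh both effects.
C > O: C lies to the left of O in period 2, so the across-period effect alone puts C larger.
B > C: B lies to the left of C in period 2, so the across-period effect alone puts B larger.
Ge > B: the two effects oppose for this pair; the down-group effect wins (121 vs 85 pm).
Ca > Ge: Ca lies to the left of Ge in period 4, so the across-period effect alone puts Ca larger.
For reference (pm): B 85, C 75, O 63, Ca 171, Ge 121.
So from largest to smallest: Ca > Ge > B > C > O.

Ca, Ge, B, C, O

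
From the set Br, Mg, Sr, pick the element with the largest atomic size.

Sr

Mg is in period 3, group 2; Br is in period 4, group 17; Sr is in period 5, group 2.
Moving right in a period, electrons are added to the same shell under a stronger nuclear pull, so atoms get smaller; moving down, a new shell is opened and atoms get larger.
These span different periods and groups, so the two trends combine.
Mg > Br: the two effects oppose for this pair; the across-period effect wins (139 vs 114 pm).
Sr > Mg: Sr sits below Mg in group 2, so the down-group effect alone puts Sr larger.
For reference (pm): Mg 139, Br 114, Sr 185.
The largest atomic size among these belongs to Sr.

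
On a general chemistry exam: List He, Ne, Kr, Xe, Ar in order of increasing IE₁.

First ionization energy rises across a period (greater Z_eff holds electrons more tightly) and falls down a group (valence electrons are farther from the nucleus).
All are in group 18, so first ionization energy increases up the group.
So from lowest to highest: Xe < Kr < Ar < Ne < He.

Xe, Kr, Ar, Ne, He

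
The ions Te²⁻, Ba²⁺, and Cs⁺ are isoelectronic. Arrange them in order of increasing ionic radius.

Ba²⁺ < Cs⁺ < Te²⁻

All of these have 54 electrons, so size is governed by nuclear charge alone: the more protons, the stronger the pull on the same electron cloud, and the smaller the ion.
Nuclear charges: Ba²⁺ (Z=56), Cs⁺ (Z=55), Te²⁻ (Z=52).
Smallest to largest: Ba²⁺ < Cs⁺ < Te²⁻.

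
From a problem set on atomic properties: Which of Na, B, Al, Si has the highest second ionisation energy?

The second ionization energy removes an electron from the +1 ion. For each element: Na⁺ is the bare [Ne] core; B⁺ still has 2 valence electrons; Al⁺ still has 2 valence electrons; Si⁺ still has 3 valence electrons.
Pulling an electron out of a noble-gas core costs far more than removing a remaining valence electron, so Na sits at the high end of IE_2.
Valence configurations: B⁺ [He]2s², Al⁺ [Ne]3s², Si⁺ [Ne]3s²3p¹.
Si⁺ loses a lone 3p electron whereas Al⁺ must break into a filled 3s² pair, so IE_2(Al) > IE_2(Si) even though Si has the higher nuclear charge.
Approximate IE_2 values (kJ/mol): Na 4562, B 2427, Al 1817, Si 1577.
Putting it together, IE_2: Si < Al < B < Na.

Na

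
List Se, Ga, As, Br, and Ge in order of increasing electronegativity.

Ga < Ge < As < Se < Br

Smaller atoms with higher effective nuclear charge are more electronegative.
All lie in period 4, so electronegativity increases left to right.
So from lowest to highest: Ga < Ge < As < Se < Br.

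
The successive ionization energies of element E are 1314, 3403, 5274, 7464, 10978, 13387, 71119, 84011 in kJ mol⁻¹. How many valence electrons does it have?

6

Look for the largest jump between consecutive ionization energies: IE7/IE6 ≈ 5.3, far larger than any earlier ratio.
That jump marks the point where a core electron is being removed. So the atom has 6 valence electrons.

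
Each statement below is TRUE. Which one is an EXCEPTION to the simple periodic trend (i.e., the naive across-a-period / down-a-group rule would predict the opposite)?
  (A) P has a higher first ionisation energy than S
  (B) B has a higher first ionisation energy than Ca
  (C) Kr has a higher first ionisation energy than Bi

(A)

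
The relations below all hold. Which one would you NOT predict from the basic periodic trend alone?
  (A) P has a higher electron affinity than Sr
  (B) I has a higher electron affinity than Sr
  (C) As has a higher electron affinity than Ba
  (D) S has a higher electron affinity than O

(D)

The general trend: electron affinity increases across a period and decreases down a group.
(A) P (period 3, group 15) vs Sr (period 5, group 2): the stated order agrees with the simple trend.
(B) I (period 5, group 17) vs Sr (period 5, group 2): the stated order agrees with the simple trend.
(C) As (period 4, group 15) vs Ba (period 6, group 2): the stated order agrees with the simple trend.
(D) S (period 3, group 16) vs O (period 2, group 16): the stated order contradicts the simple trend.
The exception is (D): the compact 2p subshell of O repels the added electron more than S's larger 3p does.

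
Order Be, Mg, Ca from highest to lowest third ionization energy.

Consider each +2 ion: Be²⁺ is the bare [He] core; Mg²⁺ is the bare [Ne] core; Ca²⁺ is the bare [Ar] core.
All of these are removing an electron from a noble-gas core or deeper; the smaller core (lower principal quantum number) is held far more tightly, and within a period the higher nuclear charge binds the same core more tightly.
The numbers (kJ/mol): Be 14849, Mg 7733, Ca 4912.
Putting it together, IE_3: Ca < Mg < Be.

Be > Mg > Ca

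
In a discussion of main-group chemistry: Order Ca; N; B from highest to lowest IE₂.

N > B > Ca

Consider each +1 ion: Ca⁺ still has 1 valence electron; N⁺ still has 4 valence electrons; B⁺ still has 2 valence electrons.
All are still removing valence electrons, so compare the +1 ions as you would atoms: IE_2 generally rises across a period (higher Z_eff) and falls down a group (larger shell), subject to the usual subshell exceptions.
Valence configurations: Ca⁺ [Ar]4s¹, N⁺ [He]2s²2p², B⁺ [He]2s².
Approximate IE_2 values (kJ/mol): Ca 1145, N 2856, B 2427.
Hence IE_2: Ca < B < N.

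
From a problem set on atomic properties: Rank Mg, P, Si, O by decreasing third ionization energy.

Mg > O > Si > P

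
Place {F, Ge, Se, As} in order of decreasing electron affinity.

F, Se, Ge, As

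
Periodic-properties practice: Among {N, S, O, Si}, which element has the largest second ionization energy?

IE_2 is the cost of taking one more electron from the +1 cation: N⁺ still has 4 valence electrons; S⁺ still has 5 valence electrons; O⁺ still has 5 valence electrons; Si⁺ still has 3 valence electrons.
All are still removing valence electrons, so compare the +1 ions as you would atoms: IE_2 generally rises across a period (higher Z_eff) and falls down a group (larger shell), subject to the usual subshell exceptions.
Valence configurations: N⁺ [He]2s²2p², S⁺ [Ne]3s²3p³, O⁺ [He]2s²2p³, Si⁺ [Ne]3s²3p¹.
Tabulated IE_2 (kJ/mol): N 2856, S 2252, O 3388, Si 1577.
Hence IE_2: Si < S < N < O.

O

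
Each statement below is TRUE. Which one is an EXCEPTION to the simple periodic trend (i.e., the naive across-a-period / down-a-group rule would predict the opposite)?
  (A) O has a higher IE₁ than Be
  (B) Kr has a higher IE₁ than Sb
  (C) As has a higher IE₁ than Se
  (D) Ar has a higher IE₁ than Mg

The general trend: IE₁ increases across a period and decreases down a group.
(A) O (period 2, group 16) vs Be (period 2, group 2): the stated order agrees with the simple trend.
(B) Kr (period 4, group 18) vs Sb (period 5, group 15): the stated order agrees with the simple trend.
(C) As (period 4, group 15) vs Se (period 4, group 16): the stated order contradicts the simple trend.
(D) Ar (period 3, group 18) vs Mg (period 3, group 2): the stated order agrees with the simple trend.
The exception is (C): Se (4p⁴) ionizes more easily than half-filled As (4p³).

(C)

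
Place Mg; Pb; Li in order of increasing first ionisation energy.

Li, Pb, Mg

Li is in period 2, group 1; Mg is in period 3, group 2; Pb is in period 6, group 14.
Removing the outermost electron gets harder across a period and easier down a group.
Neither a single period nor a single group — weigh both effects.
Pb > Li: the two effects oppose for this pair; the across-period effect wins (716 vs 520 kJ/mol).
Mg > Pb: period and group pull opposite ways; the down-group shift dominates (738 vs 716 kJ/mol).
Tabulated first ionization energy (kJ/mol): Li 520, Mg 738, Pb 716.
So from lowest to highest: Li < Pb < Mg.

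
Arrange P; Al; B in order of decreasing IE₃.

B > P > Al

IE_3 is the cost of taking one more electron from the +2 cation: P²⁺ still has 3 valence electrons; Al²⁺ still has 1 valence electron; B²⁺ still has 1 valence electron.
All are still removing valence electrons, so compare the +2 ions as you would atoms: IE_3 generally rises across a period (higher Z_eff) and falls down a group (larger shell), subject to the usual subshell exceptions.
Valence configurations: P²⁺ [Ne]3s²3p¹, Al²⁺ [Ne]3s¹, B²⁺ [He]2s¹.
The numbers (kJ/mol): P 2914, Al 2745, B 3660.
Putting it together, IE_3: Al < P < B.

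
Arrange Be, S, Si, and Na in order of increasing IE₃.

Consider each +2 ion: Be²⁺ is the bare [He] core; S²⁺ still has 4 valence electrons; Si²⁺ still has 2 valence electrons; Na²⁺ is already 1 electron into the core.
Breaking into a closed-shell core is much more expensive than removing a leftover valence electron — Na and Be have the largest IE_3 here.
Valence configurations: S²⁺ [Ne]3s²3p², Si²⁺ [Ne]3s².
Tabulated IE_3 (kJ/mol): Be 14849, S 3357, Si 3232, Na 6910.
Putting it together, IE_3: Si < S < Na < Be.

Si < S < Na < Be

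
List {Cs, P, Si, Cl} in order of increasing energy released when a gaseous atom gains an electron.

Cs < P < Si < Cl

Si is in period 3, group 14; P is in period 3, group 15; Cl is in period 3, group 17; Cs is in period 6, group 1.
EA tends to increase across a period and decrease down a group, though the pattern is less regular than for IE or radius.
These span different periods and groups, so the two trends combine.
P > Cs: both effects reinforce here, so P is clearly the higher of the two.
Si > P: this pair runs against the simple trend — see the exception note.
Cl > Si: Cl lies to the right of Si in period 3, so the across-period effect alone puts Cl higher.
Note the exception: Si has a higher electron affinity than P, contrary to the simple trend — adding an electron to P's half-filled 3p³ is unfavourable, so Si (3p²) has the more exothermic EA.
Approximate values (kJ/mol): Si 134, P 72, Cl 349, Cs 46.
So from lowest to highest: Cs < P < Si < Cl.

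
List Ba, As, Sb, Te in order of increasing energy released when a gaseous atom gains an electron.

Ba < As < Sb < Te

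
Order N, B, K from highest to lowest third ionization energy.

N > K > B

The third ionization energy removes an electron from the +2 ion. For each element: N²⁺ still has 3 valence electrons; B²⁺ still has 1 valence electron; K²⁺ is already 1 electron into the core.
Usually core removal costs more than valence removal, but here the competition is close: a tightly held n=2 valence electron can cost more to remove than an n=3 core electron, so the actual values have to decide it.
Valence configurations: N²⁺ [He]2s²2p¹, B²⁺ [He]2s¹.
Approximate IE_3 values (kJ/mol): N 4578, B 3660, K 4420.
Hence IE_3: B < K < N.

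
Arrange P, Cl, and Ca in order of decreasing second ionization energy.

Cl, P, Ca

After 1 electron has been removed, what remains? P⁺ still has 4 valence electrons; Cl⁺ still has 6 valence electrons; Ca⁺ still has 1 valence electron.
All are still removing valence electrons, so compare the +1 ions as you would atoms: IE_2 generally rises across a period (higher Z_eff) and falls down a group (larger shell), subject to the usual subshell exceptions.
Valence configurations: P⁺ [Ne]3s²3p², Cl⁺ [Ne]3s²3p⁴, Ca⁺ [Ar]4s¹.
Approximate IE_2 values (kJ/mol): P 1907, Cl 2298, Ca 1145.
Putting it together, IE_2: Ca < P < Cl.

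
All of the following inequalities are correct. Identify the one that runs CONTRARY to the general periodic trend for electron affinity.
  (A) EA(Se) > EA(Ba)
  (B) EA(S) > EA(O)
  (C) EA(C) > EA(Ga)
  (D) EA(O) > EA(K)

The general trend: electron affinity increases across a period and decreases down a group.
(A) Se (period 4, group 16) vs Ba (period 6, group 2): the stated order agrees with the simple trend.
(B) S (period 3, group 16) vs O (period 2, group 16): the stated order contradicts the simple trend.
(C) C (period 2, group 14) vs Ga (period 4, group 13): the stated order agrees with the simple trend.
(D) O (period 2, group 16) vs K (period 4, group 1): the stated order agrees with the simple trend.
The exception is (B): the compact 2p subshell of O repels the added electron more than S's larger 3p does.

(B)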